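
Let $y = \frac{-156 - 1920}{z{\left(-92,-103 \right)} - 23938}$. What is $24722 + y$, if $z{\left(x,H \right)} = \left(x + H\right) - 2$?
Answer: $\frac{198889182}{8045} \approx 24722.0$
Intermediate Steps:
$z{\left(x,H \right)} = -2 + H + x$ ($z{\left(x,H \right)} = \left(H + x\right) - 2 = -2 + H + x$)
$y = \frac{692}{8045}$ ($y = \frac{-156 - 1920}{\left(-2 - 103 - 92\right) - 23938} = - \frac{2076}{-197 - 23938} = - \frac{2076}{-24135} = \left(-2076\right) \left(- \frac{1}{24135}\right) = \frac{692}{8045} \approx 0.086016$)
$24722 + y = 24722 + \frac{692}{8045} = \frac{198889182}{8045}$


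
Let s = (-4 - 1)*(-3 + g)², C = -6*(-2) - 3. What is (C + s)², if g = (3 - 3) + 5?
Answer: 121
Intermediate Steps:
g = 5 (g = 0 + 5 = 5)
C = 9 (C = 12 - 3 = 9)
s = -20 (s = (-4 - 1)*(-3 + 5)² = -5*2² = -5*4 = -20)
(C + s)² = (9 - 20)² = (-11)² = 121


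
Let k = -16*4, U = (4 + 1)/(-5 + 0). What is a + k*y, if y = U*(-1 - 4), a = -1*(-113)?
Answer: -207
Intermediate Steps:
a = 113
U = -1 (U = 5/(-5) = 5*(-⅕) = -1)
y = 5 (y = -(-1 - 4) = -1*(-5) = 5)
k = -64
a + k*y = 113 - 64*5 = 113 - 320 = -207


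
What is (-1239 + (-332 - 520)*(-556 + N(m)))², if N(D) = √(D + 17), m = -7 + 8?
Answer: 223243802001 - 2415281976*√2 ≈ 2.1983e+11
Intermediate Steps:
m = 1
N(D) = √(17 + D)
(-1239 + (-332 - 520)*(-556 + N(m)))² = (-1239 + (-332 - 520)*(-556 + √(17 + 1)))² = (-1239 - 852*(-556 + √18))² = (-1239 - 852*(-556 + 3*√2))² = (-1239 + (473712 - 2556*√2))² = (472473 - 2556*√2)²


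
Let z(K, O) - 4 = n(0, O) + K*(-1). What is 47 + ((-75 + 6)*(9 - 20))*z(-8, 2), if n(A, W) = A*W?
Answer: 9155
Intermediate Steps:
z(K, O) = 4 - K (z(K, O) = 4 + (0*O + K*(-1)) = 4 + (0 - K) = 4 - K)
47 + ((-75 + 6)*(9 - 20))*z(-8, 2) = 47 + ((-75 + 6)*(9 - 20))*(4 - 1*(-8)) = 47 + (-69*(-11))*(4 + 8) = 47 + 759*12 = 47 + 9108 = 9155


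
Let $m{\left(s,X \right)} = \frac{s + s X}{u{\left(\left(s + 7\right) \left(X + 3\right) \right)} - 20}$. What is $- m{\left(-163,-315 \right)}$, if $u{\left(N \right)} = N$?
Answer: $- \frac{25591}{24326} \approx -1.052$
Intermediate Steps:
$m{\left(s,X \right)} = \frac{s + X s}{-20 + \left(3 + X\right) \left(7 + s\right)}$ ($m{\left(s,X \right)} = \frac{s + s X}{\left(s + 7\right) \left(X + 3\right) - 20} = \frac{s + X s}{\left(7 + s\right) \left(3 + X\right) - 20} = \frac{s + X s}{\left(3 + X\right) \left(7 + s\right) - 20} = \frac{s + X s}{-20 + \left(3 + X\right) \left(7 + s\right)}$)
$- m{\left(-163,-315 \right)} = - \frac{\left(-163\right) \left(1 - 315\right)}{1 + 3 \left(-163\right) + 7 \left(-315\right) - -51345} = - \frac{\left(-163\right) \left(-314\right)}{1 - 489 - 2205 + 51345} = - \frac{\left(-163\right) \left(-314\right)}{48652} = \left(-1\right) \frac{25591}{24326} = - \frac{25591}{24326}$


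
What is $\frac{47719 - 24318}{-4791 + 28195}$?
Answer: $\frac{23401}{23404} \approx 0.99987$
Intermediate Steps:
$\frac{47719 - 24318}{-4791 + 28195} = \frac{47719 - 24318}{23404} = 23401 \cdot \frac{1}{23404} = \frac{23401}{23404}$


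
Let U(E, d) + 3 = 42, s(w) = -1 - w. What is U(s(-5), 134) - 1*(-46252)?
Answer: 46291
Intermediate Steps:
U(E, d) = 39 (U(E, d) = -3 + 42 = 39)
U(s(-5), 134) - 1*(-46252) = 39 - 1*(-46252) = 39 + 46252 = 46291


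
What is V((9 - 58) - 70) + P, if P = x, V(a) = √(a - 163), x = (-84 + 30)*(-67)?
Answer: 3618 + I*√282 ≈ 3618.0 + 16.793*I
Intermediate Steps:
x = 3618 (x = -54*(-67) = 3618)
V(a) = √(-163 + a)
P = 3618
V((9 - 58) - 70) + P = √(-163 + ((9 - 58) - 70)) + 3618 = √(-163 + (-49 - 70)) + 3618 = √(-163 - 119) + 3618 = √(-282) + 3618 = I*√282 + 3618 = 3618 + I*√282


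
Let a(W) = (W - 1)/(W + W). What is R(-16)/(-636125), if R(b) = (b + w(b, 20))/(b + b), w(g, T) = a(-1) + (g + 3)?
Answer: -1/727000 ≈ -1.3755e-6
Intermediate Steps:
a(W) = (-1 + W)/(2*W) (a(W) = (-1 + W)/((2*W)) = (-1 + W)*(1/(2*W)) = (-1 + W)/(2*W))
w(g, T) = 4 + g (w(g, T) = (½)*(-1 - 1)/(-1) + (g + 3) = (½)*(-1)*(-2) + (3 + g) = 1 + (3 + g) = 4 + g)
R(b) = (4 + 2*b)/(2*b) (R(b) = (b + (4 + b))/(b + b) = (4 + 2*b)/((2*b)) = (4 + 2*b)*(1/(2*b)) = (4 + 2*b)/(2*b))
R(-16)/(-636125) = ((2 - 16)/(-16))/(-636125) = -1/16*(-14)*(-1/636125) = (7/8)*(-1/636125) = -1/727000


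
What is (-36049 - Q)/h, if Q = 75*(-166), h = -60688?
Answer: 23599/60688 ≈ 0.38886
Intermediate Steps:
Q = -12450
(-36049 - Q)/h = (-36049 - 1*(-12450))/(-60688) = (-36049 + 12450)*(-1/60688) = -23599*(-1/60688) = 23599/60688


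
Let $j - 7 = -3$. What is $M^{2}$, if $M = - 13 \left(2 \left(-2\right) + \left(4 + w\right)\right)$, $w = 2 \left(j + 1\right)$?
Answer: $16900$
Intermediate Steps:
$j = 4$ ($j = 7 - 3 = 4$)
$w = 10$ ($w = 2 \left(4 + 1\right) = 2 \cdot 5 = 10$)
$M = -130$ ($M = - 13 \left(2 \left(-2\right) + \left(4 + 10\right)\right) = - 13 \left(-4 + 14\right) = \left(-13\right) 10 = -130$)
$M^{2} = \left(-130\right)^{2} = 16900$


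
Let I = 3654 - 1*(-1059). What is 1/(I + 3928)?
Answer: 1/8641 ≈ 0.00011573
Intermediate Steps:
I = 4713 (I = 3654 + 1059 = 4713)
1/(I + 3928) = 1/(4713 + 3928) = 1/8641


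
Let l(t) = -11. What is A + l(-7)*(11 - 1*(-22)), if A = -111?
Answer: -474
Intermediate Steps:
A + l(-7)*(11 - 1*(-22)) = -111 - 11*(11 - 1*(-22)) = -111 - 11*(11 + 22) = -111 - 11*33 = -111 - 363 = -474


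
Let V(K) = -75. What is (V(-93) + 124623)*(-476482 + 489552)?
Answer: 1627842360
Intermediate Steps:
(V(-93) + 124623)*(-476482 + 489552) = (-75 + 124623)*(-476482 + 489552) = 124548*13070 = 1627842360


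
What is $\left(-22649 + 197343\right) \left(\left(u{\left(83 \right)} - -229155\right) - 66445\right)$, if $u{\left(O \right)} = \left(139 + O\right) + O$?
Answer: $28477742410$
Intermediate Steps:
$u{\left(O \right)} = 139 + 2 O$
$\left(-22649 + 197343\right) \left(\left(u{\left(83 \right)} - -229155\right) - 66445\right) = \left(-22649 + 197343\right) \left(\left(\left(139 + 2 \cdot 83\right) - -229155\right) - 66445\right) = 174694 \left(\left(\left(139 + 166\right) + 229155\right) - 66445\right) = 174694 \left(\left(305 + 229155\right) - 66445\right) = 174694 \left(229460 - 66445\right) = 174694 \cdot 163015 = 28477742410$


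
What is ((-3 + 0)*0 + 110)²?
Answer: 12100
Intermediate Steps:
((-3 + 0)*0 + 110)² = (-3*0 + 110)² = (0 + 110)² = 110² = 12100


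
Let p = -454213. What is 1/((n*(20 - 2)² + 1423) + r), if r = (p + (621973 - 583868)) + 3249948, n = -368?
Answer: 1/2716031 ≈ 3.6818e-7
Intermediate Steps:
r = 2833840 (r = (-454213 + (621973 - 583868)) + 3249948 = (-454213 + 38105) + 3249948 = -416108 + 3249948 = 2833840)
1/((n*(20 - 2)² + 1423) + r) = 1/((-368*(20 - 2)² + 1423) + 2833840) = 1/((-368*18² + 1423) + 2833840) = 1/((-368*324 + 1423) + 2833840) = 1/((-119232 + 1423) + 2833840) = 1/(-117809 + 2833840) = 1/2716031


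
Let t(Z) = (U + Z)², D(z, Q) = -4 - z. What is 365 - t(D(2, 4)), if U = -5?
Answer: 244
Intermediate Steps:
t(Z) = (-5 + Z)²
365 - t(D(2, 4)) = 365 - (-5 + (-4 - 1*2))² = 365 - (-5 + (-4 - 2))² = 365 - (-5 - 6)² = 365 - 1*(-11)² = 365 - 1*121 = 365 - 121 = 244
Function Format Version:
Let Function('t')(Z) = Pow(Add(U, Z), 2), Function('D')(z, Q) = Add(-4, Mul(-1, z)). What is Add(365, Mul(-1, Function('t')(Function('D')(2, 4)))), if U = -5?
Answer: 244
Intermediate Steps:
Function('t')(Z) = Pow(Add(-5, Z), 2)
Add(365, Mul(-1, Function('t')(Function('D')(2, 4)))) = Add(365, Mul(-1, Pow(Add(-5, Add(-4, Mul(-1, 2))), 2))) = Add(365, Mul(-1, Pow(Add(-5, Add(-4, -2)), 2))) = Add(365, Mul(-1, Pow(Add(-5, -6), 2))) = Add(365, Mul(-1, Pow(-11, 2))) = Add(365, Mul(-1, 121)) = Add(365, -121) = 244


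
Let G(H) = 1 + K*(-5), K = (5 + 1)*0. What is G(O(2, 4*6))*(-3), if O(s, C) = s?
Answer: -3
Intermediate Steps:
K = 0 (K = 6*0 = 0)
G(H) = 1 (G(H) = 1 + 0*(-5) = 1 + 0 = 1)
G(O(2, 4*6))*(-3) = 1*(-3) = -3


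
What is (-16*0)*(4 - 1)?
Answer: 0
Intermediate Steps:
(-16*0)*(4 - 1) = 0*3 = 0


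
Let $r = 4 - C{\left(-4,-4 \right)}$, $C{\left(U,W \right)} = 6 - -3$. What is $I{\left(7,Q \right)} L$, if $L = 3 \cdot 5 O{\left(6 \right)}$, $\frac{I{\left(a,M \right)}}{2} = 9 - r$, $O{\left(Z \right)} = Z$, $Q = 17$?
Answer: $2520$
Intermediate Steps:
$C{\left(U,W \right)} = 9$ ($C{\left(U,W \right)} = 6 + 3 = 9$)
$r = -5$ ($r = 4 - 9 = -5$)
$I{\left(a,M \right)} = 28$ ($I{\left(a,M \right)} = 2 \left(9 - -5\right) = 2 \left(9 + 5\right) = 2 \cdot 14 = 28$)
$L = 90$ ($L = 3 \cdot 5 \cdot 6 = 15 \cdot 6 = 90$)
$I{\left(7,Q \right)} L = 28 \cdot 90 = 2520$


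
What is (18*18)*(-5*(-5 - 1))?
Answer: 9720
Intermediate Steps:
(18*18)*(-5*(-5 - 1)) = 324*(-5*(-6)) = 324*30 = 9720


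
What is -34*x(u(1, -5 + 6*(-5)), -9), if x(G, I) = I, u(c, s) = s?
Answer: 306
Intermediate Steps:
-34*x(u(1, -5 + 6*(-5)), -9) = -34*(-9) = 306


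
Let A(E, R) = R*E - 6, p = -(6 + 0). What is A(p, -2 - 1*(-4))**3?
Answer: -5832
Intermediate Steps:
p = -6 (p = -1*6 = -6)
A(E, R) = -6 + E*R (A(E, R) = E*R - 6 = -6 + E*R)
A(p, -2 - 1*(-4))**3 = (-6 - 6*(-2 - 1*(-4)))**3 = (-6 - 6*(-2 + 4))**3 = (-6 - 6*2)**3 = (-6 - 12)**3 = (-18)**3 = -5832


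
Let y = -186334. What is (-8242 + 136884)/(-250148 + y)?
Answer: -64321/218241 ≈ -0.29472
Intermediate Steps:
(-8242 + 136884)/(-250148 + y) = (-8242 + 136884)/(-250148 - 186334) = 128642/(-436482) = 128642*(-1/436482) = -64321/218241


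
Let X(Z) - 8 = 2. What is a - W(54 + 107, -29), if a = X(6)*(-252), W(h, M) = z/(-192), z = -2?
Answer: -241921/96 ≈ -2520.0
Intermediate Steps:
X(Z) = 10 (X(Z) = 8 + 2 = 10)
W(h, M) = 1/96 (W(h, M) = -2/(-192) = -2*(-1/192) = 1/96)
a = -2520 (a = 10*(-252) = -2520)
a - W(54 + 107, -29) = -2520 - 1*1/96 = -2520 - 1/96 = -241921/96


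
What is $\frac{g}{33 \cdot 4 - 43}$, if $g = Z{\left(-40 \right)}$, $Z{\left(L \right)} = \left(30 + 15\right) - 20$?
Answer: $\frac{25}{89} \approx 0.2809$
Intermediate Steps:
$Z{\left(L \right)} = 25$ ($Z{\left(L \right)} = 45 - 20 = 25$)
$g = 25$
$\frac{g}{33 \cdot 4 - 43} = \frac{25}{33 \cdot 4 - 43} = \frac{25}{132 - 43} = \frac{25}{89}$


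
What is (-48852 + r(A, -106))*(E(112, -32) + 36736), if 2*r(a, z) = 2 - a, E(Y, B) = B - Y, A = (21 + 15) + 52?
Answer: -1789165840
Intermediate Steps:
A = 88 (A = 36 + 52 = 88)
r(a, z) = 1 - a/2 (r(a, z) = (2 - a)/2 = 1 - a/2)
(-48852 + r(A, -106))*(E(112, -32) + 36736) = (-48852 + (1 - ½*88))*((-32 - 1*112) + 36736) = (-48852 + (1 - 44))*((-32 - 112) + 36736) = (-48852 - 43)*(-144 + 36736) = -48895*36592 = -1789165840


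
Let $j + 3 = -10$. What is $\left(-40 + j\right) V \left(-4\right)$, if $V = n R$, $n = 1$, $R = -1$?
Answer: $-212$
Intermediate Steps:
$j = -13$ ($j = -3 - 10 = -13$)
$V = -1$ ($V = 1 \left(-1\right) = -1$)
$\left(-40 + j\right) V \left(-4\right) = \left(-40 - 13\right) \left(\left(-1\right) \left(-4\right)\right) = \left(-53\right) 4 = -212$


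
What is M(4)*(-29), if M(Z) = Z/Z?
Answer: -29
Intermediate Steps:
M(Z) = 1
M(4)*(-29) = 1*(-29) = -29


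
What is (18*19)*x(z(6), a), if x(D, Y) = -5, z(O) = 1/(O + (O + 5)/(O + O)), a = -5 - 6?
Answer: -1710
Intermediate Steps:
a = -11
z(O) = 1/(O + (5 + O)/(2*O)) (z(O) = 1/(O + (5 + O)/((2*O))) = 1/(O + (5 + O)*(1/(2*O))) = 1/(O + (5 + O)/(2*O)))
(18*19)*x(z(6), a) = (18*19)*(-5) = 342*(-5) = -1710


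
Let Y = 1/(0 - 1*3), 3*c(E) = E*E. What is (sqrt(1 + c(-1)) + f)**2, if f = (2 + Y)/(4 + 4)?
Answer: 793/576 + 5*sqrt(3)/18 ≈ 1.8579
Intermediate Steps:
c(E) = E**2/3 (c(E) = (E*E)/3 = E**2/3)
Y = -1/3 (Y = 1/(0 - 3) = 1/(-3) = -1/3 ≈ -0.33333)
f = 5/24 (f = (2 - 1/3)/(4 + 4) = (5/3)/8 = (5/3)*(1/8) = 5/24 ≈ 0.20833)
(sqrt(1 + c(-1)) + f)**2 = (sqrt(1 + (1/3)*(-1)**2) + 5/24)**2 = (sqrt(1 + (1/3)*1) + 5/24)**2 = (sqrt(1 + 1/3) + 5/24)**2 = (sqrt(4/3) + 5/24)**2 = (2*sqrt(3)/3 + 5/24)**2 = (5/24 + 2*sqrt(3)/3)**2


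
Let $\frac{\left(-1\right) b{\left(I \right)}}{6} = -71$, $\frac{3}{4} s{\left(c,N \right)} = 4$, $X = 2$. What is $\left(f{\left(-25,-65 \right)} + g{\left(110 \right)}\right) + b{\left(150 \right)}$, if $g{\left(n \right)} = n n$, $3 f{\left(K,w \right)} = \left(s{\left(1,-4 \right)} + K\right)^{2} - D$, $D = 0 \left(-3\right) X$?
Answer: $\frac{341683}{27} \approx 12655.0$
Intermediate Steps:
$s{\left(c,N \right)} = \frac{16}{3}$ ($s{\left(c,N \right)} = \frac{4}{3} \cdot 4 = \frac{16}{3}$)
$b{\left(I \right)} = 426$ ($b{\left(I \right)} = \left(-6\right) \left(-71\right) = 426$)
$D = 0$ ($D = 0 \left(-3\right) 2 = 0 \cdot 2 = 0$)
$f{\left(K,w \right)} = \frac{\left(\frac{16}{3} + K\right)^{2}}{3}$ ($f{\left(K,w \right)} = \frac{\left(\frac{16}{3} + K\right)^{2} - 0}{3} = \frac{\left(\frac{16}{3} + K\right)^{2} + 0}{3} = \frac{\left(\frac{16}{3} + K\right)^{2}}{3}$)
$g{\left(n \right)} = n^{2}$
$\left(f{\left(-25,-65 \right)} + g{\left(110 \right)}\right) + b{\left(150 \right)} = \left(\frac{\left(16 + 3 \left(-25\right)\right)^{2}}{27} + 110^{2}\right) + 426 = \left(\frac{\left(16 - 75\right)^{2}}{27} + 12100\right) + 426 = \left(\frac{\left(-59\right)^{2}}{27} + 12100\right) + 426 = \left(\frac{1}{27} \cdot 3481 + 12100\right) + 426 = \left(\frac{3481}{27} + 12100\right) + 426 = \frac{330181}{27} + 426 = \frac{341683}{27}$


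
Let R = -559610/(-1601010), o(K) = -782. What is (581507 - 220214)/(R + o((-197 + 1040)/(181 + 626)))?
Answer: -57843370593/125143021 ≈ -462.22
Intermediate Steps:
R = 55961/160101 (R = -559610*(-1/1601010) = 55961/160101 ≈ 0.34954)
(581507 - 220214)/(R + o((-197 + 1040)/(181 + 626))) = (581507 - 220214)/(55961/160101 - 782) = 361293/(-125143021/160101) = 361293*(-160101/125143021) = -57843370593/125143021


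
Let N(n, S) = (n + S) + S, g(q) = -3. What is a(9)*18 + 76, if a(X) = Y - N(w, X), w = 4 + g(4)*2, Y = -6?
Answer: -320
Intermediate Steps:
w = -2 (w = 4 - 3*2 = 4 - 6 = -2)
N(n, S) = n + 2*S (N(n, S) = (S + n) + S = n + 2*S)
a(X) = -4 - 2*X (a(X) = -6 - (-2 + 2*X) = -6 + (2 - 2*X) = -4 - 2*X)
a(9)*18 + 76 = (-4 - 2*9)*18 + 76 = (-4 - 18)*18 + 76 = -22*18 + 76 = -396 + 76 = -320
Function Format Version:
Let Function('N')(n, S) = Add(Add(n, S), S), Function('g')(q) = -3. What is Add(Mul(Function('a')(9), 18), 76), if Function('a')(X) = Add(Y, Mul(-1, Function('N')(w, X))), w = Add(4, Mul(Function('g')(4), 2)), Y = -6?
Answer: -320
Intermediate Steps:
w = -2 (w = Add(4, Mul(-3, 2)) = Add(4, -6) = -2)
Function('N')(n, S) = Add(n, Mul(2, S)) (Function('N')(n, S) = Add(Add(S, n), S) = Add(n, Mul(2, S)))
Function('a')(X) = Add(-4, Mul(-2, X)) (Function('a')(X) = Add(-6, Mul(-1, Add(-2, Mul(2, X)))) = Add(-6, Add(2, Mul(-2, X))) = Add(-4, Mul(-2, X)))
Add(Mul(Function('a')(9), 18), 76) = Add(Mul(Add(-4, Mul(-2, 9)), 18), 76) = Add(Mul(Add(-4, -18), 18), 76) = Add(Mul(-22, 18), 76) = Add(-396, 76) = -320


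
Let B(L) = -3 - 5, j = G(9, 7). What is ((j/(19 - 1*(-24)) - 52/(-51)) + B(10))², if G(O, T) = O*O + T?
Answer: 117072400/4809249 ≈ 24.343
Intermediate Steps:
G(O, T) = T + O² (G(O, T) = O² + T = T + O²)
j = 88 (j = 7 + 9² = 7 + 81 = 88)
B(L) = -8
((j/(19 - 1*(-24)) - 52/(-51)) + B(10))² = ((88/(19 - 1*(-24)) - 52/(-51)) - 8)² = ((88/(19 + 24) - 52*(-1/51)) - 8)² = ((88/43 + 52/51) - 8)² = (6724/2193 - 8)² = (-10820/2193)² = 117072400/4809249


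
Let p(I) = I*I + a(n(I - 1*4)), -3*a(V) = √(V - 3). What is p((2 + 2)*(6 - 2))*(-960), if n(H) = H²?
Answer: -245760 + 320*√141 ≈ -2.4196e+5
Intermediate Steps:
a(V) = -√(-3 + V)/3 (a(V) = -√(V - 3)/3 = -√(-3 + V)/3)
p(I) = I² - √(-3 + (-4 + I)²)/3 (p(I) = I*I - √(-3 + (I - 1*4)²)/3 = I² - √(-3 + (I - 4)²)/3 = I² - √(-3 + (-4 + I)²)/3)
p((2 + 2)*(6 - 2))*(-960) = (((2 + 2)*(6 - 2))² - √(-3 + (-4 + (2 + 2)*(6 - 2))²)/3)*(-960) = ((4*4)² - √(-3 + (-4 + 4*4)²)/3)*(-960) = (16² - √(-3 + (-4 + 16)²)/3)*(-960) = (256 - √(-3 + 12²)/3)*(-960) = (256 - √(-3 + 144)/3)*(-960) = (256 - √141/3)*(-960) = -245760 + 320*√141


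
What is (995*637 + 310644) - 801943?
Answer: 142516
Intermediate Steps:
(995*637 + 310644) - 801943 = (633815 + 310644) - 801943 = 944459 - 801943 = 142516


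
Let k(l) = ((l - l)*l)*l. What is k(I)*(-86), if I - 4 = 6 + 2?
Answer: 0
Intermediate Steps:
I = 12 (I = 4 + (6 + 2) = 4 + 8 = 12)
k(l) = 0 (k(l) = (0*l)*l = 0*l = 0)
k(I)*(-86) = 0*(-86) = 0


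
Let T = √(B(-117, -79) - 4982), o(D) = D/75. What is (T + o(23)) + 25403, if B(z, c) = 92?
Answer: 1905248/75 + I*√4890 ≈ 25403.0 + 69.929*I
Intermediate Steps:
o(D) = D/75 (o(D) = D*(1/75) = D/75)
T = I*√4890 (T = √(92 - 4982) = √(-4890) = I*√4890 ≈ 69.929*I)
(T + o(23)) + 25403 = (I*√4890 + (1/75)*23) + 25403 = (I*√4890 + 23/75) + 25403 = (23/75 + I*√4890) + 25403 = 1905248/75 + I*√4890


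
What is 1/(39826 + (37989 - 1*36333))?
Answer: 1/41482 ≈ 2.4107e-5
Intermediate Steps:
1/(39826 + (37989 - 1*36333)) = 1/(39826 + (37989 - 36333)) = 1/(39826 + 1656) = 1/41482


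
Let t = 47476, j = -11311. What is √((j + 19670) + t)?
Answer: √55835 ≈ 236.29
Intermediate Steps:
√((j + 19670) + t) = √((-11311 + 19670) + 47476) = √(8359 + 47476) = √55835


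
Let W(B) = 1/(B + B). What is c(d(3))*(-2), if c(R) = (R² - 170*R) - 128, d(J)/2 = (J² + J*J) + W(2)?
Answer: 20003/2 ≈ 10002.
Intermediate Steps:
W(B) = 1/(2*B)
d(J) = ½ + 4*J² (d(J) = 2*((J² + J*J) + (½)/2) = 2*((J² + J²) + (½)*(½)) = 2*(2*J² + ¼) = 2*(¼ + 2*J²) = ½ + 4*J²)
c(R) = -128 + R² - 170*R
c(d(3))*(-2) = (-128 + (½ + 4*3²)² - 170*(½ + 4*3²))*(-2) = (-128 + (½ + 4*9)² - 170*(½ + 4*9))*(-2) = (-128 + (½ + 36)² - 170*(½ + 36))*(-2) = (-128 + (73/2)² - 170*73/2)*(-2) = (-128 + 5329/4 - 6205)*(-2) = -20003/4*(-2) = 20003/2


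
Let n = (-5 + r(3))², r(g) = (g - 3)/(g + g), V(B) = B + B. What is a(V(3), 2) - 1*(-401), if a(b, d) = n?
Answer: 426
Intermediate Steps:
V(B) = 2*B
r(g) = (-3 + g)/(2*g) (r(g) = (-3 + g)/((2*g)) = (-3 + g)*(1/(2*g)) = (-3 + g)/(2*g))
n = 25 (n = (-5 + (½)*(-3 + 3)/3)² = (-5 + (½)*(⅓)*0)² = (-5 + 0)² = (-5)² = 25)
a(b, d) = 25
a(V(3), 2) - 1*(-401) = 25 - 1*(-401) = 25 + 401 = 426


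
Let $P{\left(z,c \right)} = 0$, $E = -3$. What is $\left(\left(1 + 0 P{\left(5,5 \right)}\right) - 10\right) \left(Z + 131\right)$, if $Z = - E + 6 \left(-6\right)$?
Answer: $-882$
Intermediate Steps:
$Z = -33$ ($Z = \left(-1\right) \left(-3\right) + 6 \left(-6\right) = 3 - 36 = -33$)
$\left(\left(1 + 0 P{\left(5,5 \right)}\right) - 10\right) \left(Z + 131\right) = \left(\left(1 + 0 \cdot 0\right) - 10\right) \left(-33 + 131\right) = \left(\left(1 + 0\right) - 10\right) 98 = \left(1 - 10\right) 98 = \left(-9\right) 98 = -882$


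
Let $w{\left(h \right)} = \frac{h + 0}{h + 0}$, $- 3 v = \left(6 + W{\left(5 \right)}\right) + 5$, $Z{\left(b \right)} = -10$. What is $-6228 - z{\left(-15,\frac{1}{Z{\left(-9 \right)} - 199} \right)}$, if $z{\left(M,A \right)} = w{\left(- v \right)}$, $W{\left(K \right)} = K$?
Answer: $-6229$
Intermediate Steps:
$v = - \frac{16}{3}$ ($v = - \frac{\left(6 + 5\right) + 5}{3} = - \frac{11 + 5}{3} = \left(- \frac{1}{3}\right) 16 = - \frac{16}{3} \approx -5.3333$)
$w{\left(h \right)} = 1$ ($w{\left(h \right)} = \frac{h}{h} = 1$)
$z{\left(M,A \right)} = 1$
$-6228 - z{\left(-15,\frac{1}{Z{\left(-9 \right)} - 199} \right)} = -6228 - 1 = -6229$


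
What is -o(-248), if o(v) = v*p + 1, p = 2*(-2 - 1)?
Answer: -1489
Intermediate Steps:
p = -6 (p = 2*(-3) = -6)
o(v) = 1 - 6*v (o(v) = v*(-6) + 1 = -6*v + 1 = 1 - 6*v)
-o(-248) = -(1 - 6*(-248)) = -(1 + 1488) = -1*1489 = -1489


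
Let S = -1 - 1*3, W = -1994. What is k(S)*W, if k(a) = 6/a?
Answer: 2991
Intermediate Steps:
S = -4 (S = -1 - 3 = -4)
k(S)*W = (6/(-4))*(-1994) = (6*(-¼))*(-1994) = -3/2*(-1994) = 2991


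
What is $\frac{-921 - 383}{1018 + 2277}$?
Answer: $- \frac{1304}{3295} \approx -0.39575$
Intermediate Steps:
$\frac{-921 - 383}{1018 + 2277} = - \frac{1304}{3295}$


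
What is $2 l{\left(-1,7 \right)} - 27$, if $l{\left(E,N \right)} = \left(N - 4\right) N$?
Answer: $15$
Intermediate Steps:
$l{\left(E,N \right)} = N \left(-4 + N\right)$ ($l{\left(E,N \right)} = \left(-4 + N\right) N = N \left(-4 + N\right)$)
$2 l{\left(-1,7 \right)} - 27 = 2 \cdot 7 \left(-4 + 7\right) - 27 = 2 \cdot 7 \cdot 3 - 27 = 2 \cdot 21 - 27 = 42 - 27 = 15$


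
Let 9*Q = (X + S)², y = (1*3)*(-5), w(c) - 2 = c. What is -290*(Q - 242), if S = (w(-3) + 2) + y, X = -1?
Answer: 62930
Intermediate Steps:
w(c) = 2 + c
y = -15 (y = 3*(-5) = -15)
S = -14 (S = ((2 - 3) + 2) - 15 = (-1 + 2) - 15 = 1 - 15 = -14)
Q = 25 (Q = (-1 - 14)²/9 = (⅑)*(-15)² = (⅑)*225 = 25)
-290*(Q - 242) = -290*(25 - 242) = -290*(-217) = 62930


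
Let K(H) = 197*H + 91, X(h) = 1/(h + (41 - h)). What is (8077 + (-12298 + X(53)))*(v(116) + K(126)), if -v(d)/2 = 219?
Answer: -4235643500/41 ≈ -1.0331e+8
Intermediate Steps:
v(d) = -438 (v(d) = -2*219 = -438)
X(h) = 1/41
K(H) = 91 + 197*H
(8077 + (-12298 + X(53)))*(v(116) + K(126)) = (8077 + (-12298 + 1/41))*(-438 + (91 + 197*126)) = (8077 - 504217/41)*(-438 + (91 + 24822)) = -173060*(-438 + 24913)/41 = -173060/41*24475 = -4235643500/41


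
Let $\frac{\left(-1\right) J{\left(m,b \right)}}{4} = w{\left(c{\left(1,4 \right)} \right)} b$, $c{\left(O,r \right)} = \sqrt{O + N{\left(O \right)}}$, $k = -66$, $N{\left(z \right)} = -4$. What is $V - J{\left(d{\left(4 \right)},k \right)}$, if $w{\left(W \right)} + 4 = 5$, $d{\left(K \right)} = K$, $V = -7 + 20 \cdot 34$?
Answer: $409$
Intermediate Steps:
$V = 673$ ($V = -7 + 680 = 673$)
$c{\left(O,r \right)} = \sqrt{-4 + O}$ ($c{\left(O,r \right)} = \sqrt{O - 4} = \sqrt{-4 + O}$)
$w{\left(W \right)} = 1$ ($w{\left(W \right)} = -4 + 5 = 1$)
$J{\left(m,b \right)} = - 4 b$ ($J{\left(m,b \right)} = - 4 \cdot 1 b = - 4 b$)
$V - J{\left(d{\left(4 \right)},k \right)} = 673 - \left(-4\right) \left(-66\right) = 673 - 264 = 409$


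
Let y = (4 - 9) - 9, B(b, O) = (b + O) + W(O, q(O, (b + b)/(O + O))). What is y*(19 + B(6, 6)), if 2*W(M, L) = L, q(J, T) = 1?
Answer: -441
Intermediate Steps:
W(M, L) = L/2
B(b, O) = 1/2 + O + b (B(b, O) = (b + O) + (1/2)*1 = (O + b) + 1/2 = 1/2 + O + b)
y = -14 (y = -5 - 9 = -14)
y*(19 + B(6, 6)) = -14*(19 + (1/2 + 6 + 6)) = -14*(19 + 25/2) = -14*63/2 = -441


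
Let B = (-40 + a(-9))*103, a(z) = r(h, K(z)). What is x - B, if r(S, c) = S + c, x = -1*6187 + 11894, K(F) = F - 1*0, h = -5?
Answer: 11269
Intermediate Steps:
K(F) = F (K(F) = F + 0 = F)
x = 5707 (x = -6187 + 11894 = 5707)
a(z) = -5 + z
B = -5562 (B = (-40 + (-5 - 9))*103 = (-40 - 14)*103 = -54*103 = -5562)
x - B = 5707 - 1*(-5562) = 5707 + 5562 = 11269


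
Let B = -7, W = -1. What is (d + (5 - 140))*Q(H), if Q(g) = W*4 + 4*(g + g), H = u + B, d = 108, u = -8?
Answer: 3348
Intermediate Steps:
H = -15 (H = -8 - 7 = -15)
Q(g) = -4 + 8*g (Q(g) = -1*4 + 4*(g + g) = -4 + 4*(2*g) = -4 + 8*g)
(d + (5 - 140))*Q(H) = (108 + (5 - 140))*(-4 + 8*(-15)) = (108 - 135)*(-4 - 120) = -27*(-124) = 3348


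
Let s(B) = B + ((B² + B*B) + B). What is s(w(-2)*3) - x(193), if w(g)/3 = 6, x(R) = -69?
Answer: 6009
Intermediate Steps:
w(g) = 18 (w(g) = 3*6 = 18)
s(B) = 2*B + 2*B² (s(B) = B + ((B² + B²) + B) = B + (2*B² + B) = B + (B + 2*B²) = 2*B + 2*B²)
s(w(-2)*3) - x(193) = 2*(18*3)*(1 + 18*3) - 1*(-69) = 2*54*(1 + 54) + 69 = 2*54*55 + 69 = 5940 + 69 = 6009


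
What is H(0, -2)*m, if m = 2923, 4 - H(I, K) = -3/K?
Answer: 14615/2 ≈ 7307.5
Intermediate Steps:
H(I, K) = 4 + 3/K (H(I, K) = 4 - (-3)/K = 4 + 3/K)
H(0, -2)*m = (4 + 3/(-2))*2923 = (4 + 3*(-1/2))*2923 = (4 - 3/2)*2923 = (5/2)*2923 = 14615/2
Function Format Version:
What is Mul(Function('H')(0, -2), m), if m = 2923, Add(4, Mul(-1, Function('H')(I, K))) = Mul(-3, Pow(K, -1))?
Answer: Rational(14615, 2) ≈ 7307.5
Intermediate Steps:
Function('H')(I, K) = Add(4, Mul(3, Pow(K, -1))) (Function('H')(I, K) = Add(4, Mul(-1, Mul(-3, Pow(K, -1)))) = Add(4, Mul(3, Pow(K, -1))))
Mul(Function('H')(0, -2), m) = Mul(Add(4, Mul(3, Pow(-2, -1))), 2923) = Mul(Add(4, Mul(3, Rational(-1, 2))), 2923) = Mul(Add(4, Rational(-3, 2)), 2923) = Mul(Rational(5, 2), 2923) = Rational(14615, 2)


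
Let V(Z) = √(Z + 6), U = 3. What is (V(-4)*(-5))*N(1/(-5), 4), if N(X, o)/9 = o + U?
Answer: -315*√2 ≈ -445.48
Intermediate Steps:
V(Z) = √(6 + Z)
N(X, o) = 27 + 9*o (N(X, o) = 9*(o + 3) = 9*(3 + o) = 27 + 9*o)
(V(-4)*(-5))*N(1/(-5), 4) = (√(6 - 4)*(-5))*(27 + 9*4) = (√2*(-5))*(27 + 36) = -5*√2*63 = -315*√2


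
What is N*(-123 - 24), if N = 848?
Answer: -124656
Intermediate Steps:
N*(-123 - 24) = 848*(-123 - 24) = 848*(-147) = -124656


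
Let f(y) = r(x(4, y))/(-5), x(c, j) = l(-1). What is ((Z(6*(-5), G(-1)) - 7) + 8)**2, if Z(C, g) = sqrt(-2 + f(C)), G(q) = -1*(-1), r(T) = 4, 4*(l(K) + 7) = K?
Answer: (5 + I*sqrt(70))**2/25 ≈ -1.8 + 3.3466*I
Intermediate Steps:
l(K) = -7 + K/4
x(c, j) = -29/4 (x(c, j) = -7 + (1/4)*(-1) = -7 - 1/4 = -29/4)
G(q) = 1
f(y) = -4/5 (f(y) = 4/(-5) = 4*(-1/5) = -4/5)
Z(C, g) = I*sqrt(70)/5 (Z(C, g) = sqrt(-2 - 4/5) = sqrt(-14/5) = I*sqrt(70)/5)
((Z(6*(-5), G(-1)) - 7) + 8)**2 = ((I*sqrt(70)/5 - 7) + 8)**2 = ((-7 + I*sqrt(70)/5) + 8)**2 = (1 + I*sqrt(70)/5)**2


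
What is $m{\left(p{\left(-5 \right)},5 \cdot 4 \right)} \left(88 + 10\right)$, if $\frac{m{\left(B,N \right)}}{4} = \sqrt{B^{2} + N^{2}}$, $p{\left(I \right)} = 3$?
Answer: $392 \sqrt{409} \approx 7927.7$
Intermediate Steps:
$m{\left(B,N \right)} = 4 \sqrt{B^{2} + N^{2}}$
$m{\left(p{\left(-5 \right)},5 \cdot 4 \right)} \left(88 + 10\right) = 4 \sqrt{3^{2} + \left(5 \cdot 4\right)^{2}} \left(88 + 10\right) = 4 \sqrt{9 + 20^{2}} \cdot 98 = 4 \sqrt{9 + 400} \cdot 98 = 4 \sqrt{409} \cdot 98 = 392 \sqrt{409}$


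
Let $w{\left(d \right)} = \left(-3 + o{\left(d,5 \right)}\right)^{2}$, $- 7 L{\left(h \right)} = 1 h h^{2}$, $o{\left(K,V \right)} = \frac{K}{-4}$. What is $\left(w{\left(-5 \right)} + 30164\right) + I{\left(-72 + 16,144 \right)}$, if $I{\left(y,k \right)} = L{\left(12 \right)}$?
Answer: $\frac{3351063}{112} \approx 29920.0$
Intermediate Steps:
$o{\left(K,V \right)} = - \frac{K}{4}$ ($o{\left(K,V \right)} = K \left(- \frac{1}{4}\right) = - \frac{K}{4}$)
$L{\left(h \right)} = - \frac{h^{3}}{7}$ ($L{\left(h \right)} = - \frac{1 h h^{2}}{7} = - \frac{h h^{2}}{7} = - \frac{h^{3}}{7}$)
$w{\left(d \right)} = \left(-3 - \frac{d}{4}\right)^{2}$
$I{\left(y,k \right)} = - \frac{1728}{7}$ ($I{\left(y,k \right)} = - \frac{12^{3}}{7} = \left(- \frac{1}{7}\right) 1728 = - \frac{1728}{7}$)
$\left(w{\left(-5 \right)} + 30164\right) + I{\left(-72 + 16,144 \right)} = \left(\frac{\left(12 - 5\right)^{2}}{16} + 30164\right) - \frac{1728}{7} = \left(\frac{7^{2}}{16} + 30164\right) - \frac{1728}{7} = \left(\frac{1}{16} \cdot 49 + 30164\right) - \frac{1728}{7} = \left(\frac{49}{16} + 30164\right) - \frac{1728}{7} = \frac{482673}{16} - \frac{1728}{7} = \frac{3351063}{112}$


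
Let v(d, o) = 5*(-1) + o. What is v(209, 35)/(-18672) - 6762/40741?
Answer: -21247049/126785992 ≈ -0.16758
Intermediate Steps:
v(d, o) = -5 + o
v(209, 35)/(-18672) - 6762/40741 = (-5 + 35)/(-18672) - 6762/40741 = 30*(-1/18672) - 6762*1/40741 = -5/3112 - 6762/40741 = -21247049/126785992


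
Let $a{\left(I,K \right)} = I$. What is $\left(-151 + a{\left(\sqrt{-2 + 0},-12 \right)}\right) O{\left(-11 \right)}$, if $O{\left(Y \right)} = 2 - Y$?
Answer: $-1963 + 13 i \sqrt{2} \approx -1963.0 + 18.385 i$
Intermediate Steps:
$\left(-151 + a{\left(\sqrt{-2 + 0},-12 \right)}\right) O{\left(-11 \right)} = \left(-151 + \sqrt{-2 + 0}\right) \left(2 - -11\right) = \left(-151 + \sqrt{-2}\right) \left(2 + 11\right) = \left(-151 + i \sqrt{2}\right) 13 = -1963 + 13 i \sqrt{2}$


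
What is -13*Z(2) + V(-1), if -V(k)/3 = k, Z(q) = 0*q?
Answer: 3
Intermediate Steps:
Z(q) = 0
V(k) = -3*k
-13*Z(2) + V(-1) = -13*0 - 3*(-1) = 0 + 3 = 3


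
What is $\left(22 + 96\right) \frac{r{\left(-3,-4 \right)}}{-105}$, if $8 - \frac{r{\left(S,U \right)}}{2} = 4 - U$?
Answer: $0$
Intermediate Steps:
$r{\left(S,U \right)} = 8 + 2 U$ ($r{\left(S,U \right)} = 16 - 2 \left(4 - U\right) = 16 + \left(-8 + 2 U\right) = 8 + 2 U$)
$\left(22 + 96\right) \frac{r{\left(-3,-4 \right)}}{-105} = \left(22 + 96\right) \frac{8 + 2 \left(-4\right)}{-105} = 118 \left(8 - 8\right) \left(- \frac{1}{105}\right) = 118 \cdot 0 \left(- \frac{1}{105}\right) = 118 \cdot 0 = 0$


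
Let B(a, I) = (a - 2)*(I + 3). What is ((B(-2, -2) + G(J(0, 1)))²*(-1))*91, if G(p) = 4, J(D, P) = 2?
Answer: 0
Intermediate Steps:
B(a, I) = (-2 + a)*(3 + I)
((B(-2, -2) + G(J(0, 1)))²*(-1))*91 = (((-6 - 2*(-2) + 3*(-2) - 2*(-2)) + 4)²*(-1))*91 = (((-6 + 4 - 6 + 4) + 4)²*(-1))*91 = ((-4 + 4)²*(-1))*91 = (0²*(-1))*91 = (0*(-1))*91 = 0*91 = 0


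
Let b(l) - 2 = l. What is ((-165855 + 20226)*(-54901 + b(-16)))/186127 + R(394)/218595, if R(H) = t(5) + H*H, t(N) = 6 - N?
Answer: 1748180442265424/40686431565 ≈ 42967.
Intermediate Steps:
b(l) = 2 + l
R(H) = 1 + H**2 (R(H) = (6 - 1*5) + H*H = (6 - 5) + H**2 = 1 + H**2)
((-165855 + 20226)*(-54901 + b(-16)))/186127 + R(394)/218595 = ((-165855 + 20226)*(-54901 + (2 - 16)))/186127 + (1 + 394**2)/218595 = -145629*(-54901 - 14)*(1/186127) + (1 + 155236)*(1/218595) = -145629*(-54915)*(1/186127) + 155237*(1/218595) = 7997216535*(1/186127) + 155237/218595 = 7997216535/186127 + 155237/218595 = 1748180442265424/40686431565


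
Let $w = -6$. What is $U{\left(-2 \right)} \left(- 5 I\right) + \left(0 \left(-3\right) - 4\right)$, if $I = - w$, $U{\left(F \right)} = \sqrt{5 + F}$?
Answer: $-4 - 30 \sqrt{3} \approx -55.962$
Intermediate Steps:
$I = 6$ ($I = \left(-1\right) \left(-6\right) = 6$)
$U{\left(-2 \right)} \left(- 5 I\right) + \left(0 \left(-3\right) - 4\right) = \sqrt{5 - 2} \left(\left(-5\right) 6\right) + \left(0 \left(-3\right) - 4\right) = \sqrt{3} \left(-30\right) + \left(0 - 4\right) = - 30 \sqrt{3} - 4 = -4 - 30 \sqrt{3}$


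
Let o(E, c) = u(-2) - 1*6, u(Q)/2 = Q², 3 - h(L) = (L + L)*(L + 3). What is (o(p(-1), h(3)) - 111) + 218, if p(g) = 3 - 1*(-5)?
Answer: 109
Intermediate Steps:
h(L) = 3 - 2*L*(3 + L) (h(L) = 3 - (L + L)*(L + 3) = 3 - 2*L*(3 + L))
p(g) = 8 (p(g) = 3 + 5 = 8)
u(Q) = 2*Q²
o(E, c) = 2 (o(E, c) = 2*(-2)² - 1*6 = 2*4 - 6 = 8 - 6 = 2)
(o(p(-1), h(3)) - 111) + 218 = (2 - 111) + 218 = -109 + 218 = 109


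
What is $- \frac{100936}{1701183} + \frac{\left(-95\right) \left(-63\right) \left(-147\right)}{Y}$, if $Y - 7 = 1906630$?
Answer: $- \frac{153558237247}{294867131961} \approx -0.52077$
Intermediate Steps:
$Y = 1906637$ ($Y = 7 + 1906630 = 1906637$)
$- \frac{100936}{1701183} + \frac{\left(-95\right) \left(-63\right) \left(-147\right)}{Y} = - \frac{100936}{1701183} + \frac{\left(-95\right) \left(-63\right) \left(-147\right)}{1906637} = \left(-100936\right) \frac{1}{1701183} + 5985 \left(-147\right) \frac{1}{1906637} = - \frac{9176}{154653} - \frac{879795}{1906637} = - \frac{153558237247}{294867131961}$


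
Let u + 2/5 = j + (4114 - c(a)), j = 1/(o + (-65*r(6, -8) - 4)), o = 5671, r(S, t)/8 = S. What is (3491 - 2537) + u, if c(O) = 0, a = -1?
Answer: 64535891/12735 ≈ 5067.6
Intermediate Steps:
r(S, t) = 8*S
j = 1/2547 (j = 1/(5671 + (-520*6 - 4)) = 1/(5671 + (-65*48 - 4)) = 1/(5671 + (-3120 - 4)) = 1/(5671 - 3124) = 1/2547 ≈ 0.00039262)
u = 52386701/12735 (u = -⅖ + (1/2547 + (4114 - 1*0)) = -⅖ + (1/2547 + (4114 + 0)) = -⅖ + (1/2547 + 4114) = -⅖ + 10478359/2547 = 52386701/12735 ≈ 4113.6)
(3491 - 2537) + u = (3491 - 2537) + 52386701/12735 = 954 + 52386701/12735 = 64535891/12735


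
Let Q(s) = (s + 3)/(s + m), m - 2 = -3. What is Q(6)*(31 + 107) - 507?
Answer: -1293/5 ≈ -258.60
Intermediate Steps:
m = -1 (m = 2 - 3 = -1)
Q(s) = (3 + s)/(-1 + s) (Q(s) = (s + 3)/(s - 1) = (3 + s)/(-1 + s))
Q(6)*(31 + 107) - 507 = ((3 + 6)/(-1 + 6))*(31 + 107) - 507 = (9/5)*138 - 507 = 1242/5 - 507 = -1293/5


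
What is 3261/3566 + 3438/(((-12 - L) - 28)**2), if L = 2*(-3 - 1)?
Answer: 3899793/912896 ≈ 4.2719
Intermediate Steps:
L = -8 (L = 2*(-4) = -8)
3261/3566 + 3438/(((-12 - L) - 28)**2) = 3261/3566 + 3438/(((-12 - 1*(-8)) - 28)**2) = 3261*(1/3566) + 3438/(((-12 + 8) - 28)**2) = 3261/3566 + 3438/((-4 - 28)**2) = 3261/3566 + 3438/((-32)**2) = 3261/3566 + 3438/1024 = 3261/3566 + 3438*(1/1024) = 3261/3566 + 1719/512 = 3899793/912896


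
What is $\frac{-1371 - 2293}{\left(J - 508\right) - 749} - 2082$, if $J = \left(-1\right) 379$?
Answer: $- \frac{850622}{409} \approx -2079.8$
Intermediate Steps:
$J = -379$
$\frac{-1371 - 2293}{\left(J - 508\right) - 749} - 2082 = \frac{-1371 - 2293}{\left(-379 - 508\right) - 749} - 2082 = - \frac{3664}{-887 - 749} - 2082 = - \frac{3664}{-1636} - 2082 = \left(-3664\right) \left(- \frac{1}{1636}\right) - 2082 = \frac{916}{409} - 2082 = - \frac{850622}{409}$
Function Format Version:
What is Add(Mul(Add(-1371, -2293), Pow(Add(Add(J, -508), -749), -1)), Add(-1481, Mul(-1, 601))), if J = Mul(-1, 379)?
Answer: Rational(-850622, 409) ≈ -2079.8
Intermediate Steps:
J = -379
Add(Mul(Add(-1371, -2293), Pow(Add(Add(J, -508), -749), -1)), Add(-1481, Mul(-1, 601))) = Add(Mul(Add(-1371, -2293), Pow(Add(Add(-379, -508), -749), -1)), Add(-1481, Mul(-1, 601))) = Add(Mul(-3664, Pow(Add(-887, -749), -1)), Add(-1481, -601)) = Add(Mul(-3664, Pow(-1636, -1)), -2082) = Add(Mul(-3664, Rational(-1, 1636)), -2082) = Add(Rational(916, 409), -2082) = Rational(-850622, 409)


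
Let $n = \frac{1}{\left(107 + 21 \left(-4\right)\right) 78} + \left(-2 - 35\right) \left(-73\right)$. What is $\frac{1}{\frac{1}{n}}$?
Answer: $\frac{4845595}{1794} \approx 2701.0$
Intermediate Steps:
$n = \frac{4845595}{1794}$ ($n = \frac{1}{\left(107 - 84\right) 78} - -2701 = \frac{1}{23 \cdot 78} + 2701 = \frac{1}{1794} + 2701 = \frac{4845595}{1794} \approx 2701.0$)
$\frac{1}{\frac{1}{n}} = \frac{1}{\frac{1}{\frac{4845595}{1794}}} = \frac{1}{\frac{1794}{4845595}} = \frac{4845595}{1794}$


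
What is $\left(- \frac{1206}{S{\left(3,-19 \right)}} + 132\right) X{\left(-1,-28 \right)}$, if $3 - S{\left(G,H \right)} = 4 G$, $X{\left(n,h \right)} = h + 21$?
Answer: $-1862$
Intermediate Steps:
$X{\left(n,h \right)} = 21 + h$
$S{\left(G,H \right)} = 3 - 4 G$
$\left(- \frac{1206}{S{\left(3,-19 \right)}} + 132\right) X{\left(-1,-28 \right)} = \left(- \frac{1206}{3 - 12} + 132\right) \left(21 - 28\right) = \left(- \frac{1206}{3 - 12} + 132\right) \left(-7\right) = \left(- \frac{1206}{-9} + 132\right) \left(-7\right) = \left(\left(-1206\right) \left(- \frac{1}{9}\right) + 132\right) \left(-7\right) = \left(134 + 132\right) \left(-7\right) = 266 \left(-7\right) = -1862$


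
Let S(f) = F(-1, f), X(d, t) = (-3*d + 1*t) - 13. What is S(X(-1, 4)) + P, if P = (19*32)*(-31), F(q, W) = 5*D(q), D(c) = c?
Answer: -18853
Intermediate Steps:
F(q, W) = 5*q
X(d, t) = -13 + t - 3*d (X(d, t) = (-3*d + t) - 13 = (t - 3*d) - 13 = -13 + t - 3*d)
S(f) = -5 (S(f) = 5*(-1) = -5)
P = -18848 (P = 608*(-31) = -18848)
S(X(-1, 4)) + P = -5 - 18848 = -18853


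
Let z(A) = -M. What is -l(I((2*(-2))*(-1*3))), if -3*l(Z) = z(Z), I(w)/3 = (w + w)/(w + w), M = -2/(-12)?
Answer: -1/18 ≈ -0.055556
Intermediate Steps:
M = 1/6 (M = -2*(-1/12) = 1/6 ≈ 0.16667)
I(w) = 3 (I(w) = 3*((w + w)/(w + w)) = 3*((2*w)/((2*w))) = 3*((2*w)*(1/(2*w))) = 3*1 = 3)
z(A) = -1/6 (z(A) = -1*1/6 = -1/6)
l(Z) = 1/18 (l(Z) = -1/3*(-1/6) = 1/18)
-l(I((2*(-2))*(-1*3))) = -1*1/18 = -1/18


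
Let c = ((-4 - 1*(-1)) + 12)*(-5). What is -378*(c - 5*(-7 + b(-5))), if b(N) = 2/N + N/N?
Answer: 4914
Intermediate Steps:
b(N) = 1 + 2/N (b(N) = 2/N + 1 = 1 + 2/N)
c = -45 (c = ((-4 + 1) + 12)*(-5) = (-3 + 12)*(-5) = 9*(-5) = -45)
-378*(c - 5*(-7 + b(-5))) = -378*(-45 - 5*(-7 + (2 - 5)/(-5))) = -378*(-45 - 5*(-7 - 1/5*(-3))) = -378*(-45 - 5*(-7 + 3/5)) = -378*(-45 - 5*(-32/5)) = -378*(-45 + 32) = -378*(-13) = 4914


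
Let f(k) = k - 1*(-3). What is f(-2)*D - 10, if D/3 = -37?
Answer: -121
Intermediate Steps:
D = -111 (D = 3*(-37) = -111)
f(k) = 3 + k (f(k) = k + 3 = 3 + k)
f(-2)*D - 10 = (3 - 2)*(-111) - 10 = 1*(-111) - 10 = -111 - 10 = -121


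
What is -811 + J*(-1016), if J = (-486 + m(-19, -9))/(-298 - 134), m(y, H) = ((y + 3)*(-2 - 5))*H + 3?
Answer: -77717/18 ≈ -4317.6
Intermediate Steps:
m(y, H) = 3 + H*(-21 - 7*y) (m(y, H) = ((3 + y)*(-7))*H + 3 = (-21 - 7*y)*H + 3 = H*(-21 - 7*y) + 3 = 3 + H*(-21 - 7*y))
J = 497/144 (J = (-486 + (3 - 21*(-9) - 7*(-9)*(-19)))/(-298 - 134) = (-486 + (3 + 189 - 1197))/(-432) = (-486 - 1005)*(-1/432) = -1491*(-1/432) = 497/144 ≈ 3.4514)
-811 + J*(-1016) = -811 + (497/144)*(-1016) = -811 - 63119/18 = -77717/18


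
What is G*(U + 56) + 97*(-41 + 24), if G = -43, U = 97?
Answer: -8228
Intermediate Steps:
G*(U + 56) + 97*(-41 + 24) = -43*(97 + 56) + 97*(-41 + 24) = -43*153 + 97*(-17) = -6579 - 1649 = -8228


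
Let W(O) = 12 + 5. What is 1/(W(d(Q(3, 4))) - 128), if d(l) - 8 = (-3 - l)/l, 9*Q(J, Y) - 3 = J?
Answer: -1/111 ≈ -0.0090090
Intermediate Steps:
Q(J, Y) = ⅓ + J/9
d(l) = 8 + (-3 - l)/l
W(O) = 17
1/(W(d(Q(3, 4))) - 128) = 1/(17 - 128) = 1/(-111) = -1/111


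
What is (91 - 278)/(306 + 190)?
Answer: -187/496 ≈ -0.37702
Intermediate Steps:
(91 - 278)/(306 + 190) = -187/496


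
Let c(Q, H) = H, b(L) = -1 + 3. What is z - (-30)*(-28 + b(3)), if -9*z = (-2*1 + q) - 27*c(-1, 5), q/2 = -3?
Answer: -6877/9 ≈ -764.11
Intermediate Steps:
q = -6 (q = 2*(-3) = -6)
b(L) = 2
z = 143/9 (z = -((-2*1 - 6) - 27*5)/9 = -((-2 - 6) - 135)/9 = -(-8 - 135)/9 = -1/9*(-143) = 143/9 ≈ 15.889)
z - (-30)*(-28 + b(3)) = 143/9 - (-30)*(-28 + 2) = 143/9 - (-30)*(-26) = 143/9 - 1*780 = 143/9 - 780 = -6877/9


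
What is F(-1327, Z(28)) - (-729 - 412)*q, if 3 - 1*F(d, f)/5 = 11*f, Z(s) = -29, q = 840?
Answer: 960050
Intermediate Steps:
F(d, f) = 15 - 55*f
F(-1327, Z(28)) - (-729 - 412)*q = (15 - 55*(-29)) - (-729 - 412)*840 = (15 + 1595) - (-1141)*840 = 1610 - 1*(-958440) = 1610 + 958440 = 960050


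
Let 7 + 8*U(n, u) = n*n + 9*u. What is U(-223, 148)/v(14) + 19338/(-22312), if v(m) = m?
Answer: 71059437/156184 ≈ 454.97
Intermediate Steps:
U(n, u) = -7/8 + n²/8 + 9*u/8 (U(n, u) = -7/8 + (n*n + 9*u)/8 = -7/8 + (n² + 9*u)/8 = -7/8 + (n²/8 + 9*u/8) = -7/8 + n²/8 + 9*u/8)
U(-223, 148)/v(14) + 19338/(-22312) = (-7/8 + (⅛)*(-223)² + (9/8)*148)/14 + 19338/(-22312) = (-7/8 + (⅛)*49729 + 333/2)*(1/14) + 19338*(-1/22312) = (-7/8 + 49729/8 + 333/2)*(1/14) - 9669/11156 = (25527/4)*(1/14) - 9669/11156 = 25527/56 - 9669/11156 = 71059437/156184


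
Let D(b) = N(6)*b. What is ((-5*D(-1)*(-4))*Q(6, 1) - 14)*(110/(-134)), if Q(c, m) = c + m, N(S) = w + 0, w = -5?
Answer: -37730/67 ≈ -563.13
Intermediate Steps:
N(S) = -5 (N(S) = -5 + 0 = -5)
D(b) = -5*b
((-5*D(-1)*(-4))*Q(6, 1) - 14)*(110/(-134)) = ((-5*(-5*(-1))*(-4))*(6 + 1) - 14)*(110/(-134)) = (-25*(-4)*7 - 14)*(110*(-1/134)) = (-5*(-20)*7 - 14)*(-55/67) = (100*7 - 14)*(-55/67) = (700 - 14)*(-55/67) = 686*(-55/67) = -37730/67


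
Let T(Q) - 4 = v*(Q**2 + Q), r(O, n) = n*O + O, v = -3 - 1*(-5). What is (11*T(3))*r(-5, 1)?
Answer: -3080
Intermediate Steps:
v = 2 (v = -3 + 5 = 2)
r(O, n) = O + O*n (r(O, n) = O*n + O = O + O*n)
T(Q) = 4 + 2*Q + 2*Q**2 (T(Q) = 4 + 2*(Q**2 + Q) = 4 + 2*(Q + Q**2) = 4 + (2*Q + 2*Q**2) = 4 + 2*Q + 2*Q**2)
(11*T(3))*r(-5, 1) = (11*(4 + 2*3 + 2*3**2))*(-5*(1 + 1)) = (11*(4 + 6 + 2*9))*(-5*2) = (11*(4 + 6 + 18))*(-10) = (11*28)*(-10) = 308*(-10) = -3080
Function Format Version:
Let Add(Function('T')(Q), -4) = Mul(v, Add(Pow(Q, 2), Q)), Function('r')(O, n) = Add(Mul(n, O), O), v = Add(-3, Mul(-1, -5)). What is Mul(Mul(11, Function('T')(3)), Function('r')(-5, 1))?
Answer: -3080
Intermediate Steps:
v = 2 (v = Add(-3, 5) = 2)
Function('r')(O, n) = Add(O, Mul(O, n)) (Function('r')(O, n) = Add(Mul(O, n), O) = Add(O, Mul(O, n)))
Function('T')(Q) = Add(4, Mul(2, Q), Mul(2, Pow(Q, 2))) (Function('T')(Q) = Add(4, Mul(2, Add(Pow(Q, 2), Q))) = Add(4, Mul(2, Add(Q, Pow(Q, 2)))) = Add(4, Add(Mul(2, Q), Mul(2, Pow(Q, 2)))) = Add(4, Mul(2, Q), Mul(2, Pow(Q, 2))))
Mul(Mul(11, Function('T')(3)), Function('r')(-5, 1)) = Mul(Mul(11, Add(4, Mul(2, 3), Mul(2, Pow(3, 2)))), Mul(-5, Add(1, 1))) = Mul(Mul(11, Add(4, 6, Mul(2, 9))), Mul(-5, 2)) = Mul(Mul(11, Add(4, 6, 18)), -10) = Mul(Mul(11, 28), -10) = Mul(308, -10) = -3080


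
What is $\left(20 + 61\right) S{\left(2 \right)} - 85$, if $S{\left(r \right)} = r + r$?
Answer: $239$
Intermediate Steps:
$S{\left(r \right)} = 2 r$
$\left(20 + 61\right) S{\left(2 \right)} - 85 = \left(20 + 61\right) 2 \cdot 2 - 85 = 81 \cdot 4 - 85 = 324 - 85 = 239$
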